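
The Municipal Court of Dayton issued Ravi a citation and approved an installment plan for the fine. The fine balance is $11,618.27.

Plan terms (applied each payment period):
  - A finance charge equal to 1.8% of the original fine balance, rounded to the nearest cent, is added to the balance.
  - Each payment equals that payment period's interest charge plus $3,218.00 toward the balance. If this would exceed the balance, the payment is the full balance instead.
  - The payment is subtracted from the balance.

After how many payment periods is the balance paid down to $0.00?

Payment period 1: opening $11,618.27; interest $209.13 → $11,827.40; payment $3,427.13; balance $8,400.27
Payment period 2: opening $8,400.27; interest $209.13 → $8,609.40; payment $3,427.13; balance $5,182.27
Payment period 3: opening $5,182.27; interest $209.13 → $5,391.40; payment $3,427.13; balance $1,964.27
Payment period 4: opening $1,964.27; interest $209.13 → $2,173.40; payment $2,173.40; balance $0.00
Balance reaches $0.00 in payment period 4.

4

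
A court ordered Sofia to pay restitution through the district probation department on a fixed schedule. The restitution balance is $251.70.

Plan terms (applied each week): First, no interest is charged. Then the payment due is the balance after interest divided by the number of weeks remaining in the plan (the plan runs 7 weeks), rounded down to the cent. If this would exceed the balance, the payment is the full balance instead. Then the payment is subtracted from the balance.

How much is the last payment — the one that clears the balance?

$35.96

Week 1: $251.70 − $35.95 → $215.75
Week 2: $215.75 − $35.95 → $179.80
Week 3: $179.80 − $35.96 → $143.84
Week 4: $143.84 − $35.96 → $107.88
Week 5: $107.88 − $35.96 → $71.92
Week 6: $71.92 − $35.96 → $35.96
Week 7: $35.96 − $35.96 → $0.00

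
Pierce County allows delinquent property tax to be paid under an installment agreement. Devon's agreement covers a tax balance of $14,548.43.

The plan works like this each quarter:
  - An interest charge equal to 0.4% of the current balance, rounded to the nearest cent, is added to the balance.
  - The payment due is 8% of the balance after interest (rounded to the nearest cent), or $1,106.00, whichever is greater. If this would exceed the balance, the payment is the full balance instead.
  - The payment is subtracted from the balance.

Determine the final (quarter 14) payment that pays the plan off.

$531.71

Quarter 1: $14,548.43 +$58.19 interest = $14,606.62; pay $1,168.53 → $13,438.09
Quarter 2: $13,438.09 +$53.75 interest = $13,491.84; pay $1,106.00 → $12,385.84
Quarter 3: $12,385.84 +$49.54 interest = $12,435.38; pay $1,106.00 → $11,329.38
Quarter 4: $11,329.38 +$45.32 interest = $11,374.70; pay $1,106.00 → $10,268.70
Quarter 5: $10,268.70 +$41.07 interest = $10,309.77; pay $1,106.00 → $9,203.77
Quarter 6: $9,203.77 +$36.82 interest = $9,240.59; pay $1,106.00 → $8,134.59
Quarter 7: $8,134.59 +$32.54 interest = $8,167.13; pay $1,106.00 → $7,061.13
Quarter 8: $7,061.13 +$28.24 interest = $7,089.37; pay $1,106.00 → $5,983.37
Quarter 9: $5,983.37 +$23.93 interest = $6,007.30; pay $1,106.00 → $4,901.30
Quarter 10: $4,901.30 +$19.61 interest = $4,920.91; pay $1,106.00 → $3,814.91
Quarter 11: $3,814.91 +$15.26 interest = $3,830.17; pay $1,106.00 → $2,724.17
Quarter 12: $2,724.17 +$10.90 interest = $2,735.07; pay $1,106.00 → $1,629.07
Quarter 13: $1,629.07 +$6.52 interest = $1,635.59; pay $1,106.00 → $529.59
Quarter 14: $529.59 +$2.12 interest = $531.71; pay $531.71 → $0.00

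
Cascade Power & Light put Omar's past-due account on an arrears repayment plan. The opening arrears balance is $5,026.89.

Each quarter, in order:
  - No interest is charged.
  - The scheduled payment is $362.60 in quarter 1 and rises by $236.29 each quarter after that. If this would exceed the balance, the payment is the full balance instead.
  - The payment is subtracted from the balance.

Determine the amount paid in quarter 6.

$850.99

Quarter 1: opening $5,026.89; payment $362.60; balance $4,664.29
Quarter 2: opening $4,664.29; payment $598.89; balance $4,065.40
Quarter 3: opening $4,065.40; payment $835.18; balance $3,230.22
Quarter 4: opening $3,230.22; payment $1,071.47; balance $2,158.75
Quarter 5: opening $2,158.75; payment $1,307.76; balance $850.99
Quarter 6: opening $850.99; payment $850.99; balance $0.00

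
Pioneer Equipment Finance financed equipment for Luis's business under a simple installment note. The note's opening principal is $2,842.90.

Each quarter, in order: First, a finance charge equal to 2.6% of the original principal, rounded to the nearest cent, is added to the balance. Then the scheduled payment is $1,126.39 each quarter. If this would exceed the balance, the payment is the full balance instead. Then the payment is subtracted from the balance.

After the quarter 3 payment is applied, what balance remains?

$0.00

Quarter 1: opening $2,842.90; interest $73.92 → $2,916.82; payment $1,126.39; balance $1,790.43
Quarter 2: opening $1,790.43; interest $73.92 → $1,864.35; payment $1,126.39; balance $737.96
Quarter 3: opening $737.96; interest $73.92 → $811.88; payment $811.88; balance $0.00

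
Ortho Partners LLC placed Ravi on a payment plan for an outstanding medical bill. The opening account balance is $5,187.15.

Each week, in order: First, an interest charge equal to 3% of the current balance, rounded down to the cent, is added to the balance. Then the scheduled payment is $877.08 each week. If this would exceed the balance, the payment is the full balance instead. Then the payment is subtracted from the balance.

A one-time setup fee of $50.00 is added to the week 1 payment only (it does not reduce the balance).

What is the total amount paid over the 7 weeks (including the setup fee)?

$5,848.48

# | Opening | Interest | Payment | Fee | End bal
1 | $5,187.15 | $155.61 | $877.08 | $50.00 | $4,465.68
2 | $4,465.68 | $133.97 | $877.08 | — | $3,722.57
3 | $3,722.57 | $111.67 | $877.08 | — | $2,957.16
4 | $2,957.16 | $88.71 | $877.08 | — | $2,168.79
5 | $2,168.79 | $65.06 | $877.08 | — | $1,356.77
6 | $1,356.77 | $40.70 | $877.08 | — | $520.39
7 | $520.39 | $15.61 | $536.00 | — | $0.00
Total paid: $5,848.48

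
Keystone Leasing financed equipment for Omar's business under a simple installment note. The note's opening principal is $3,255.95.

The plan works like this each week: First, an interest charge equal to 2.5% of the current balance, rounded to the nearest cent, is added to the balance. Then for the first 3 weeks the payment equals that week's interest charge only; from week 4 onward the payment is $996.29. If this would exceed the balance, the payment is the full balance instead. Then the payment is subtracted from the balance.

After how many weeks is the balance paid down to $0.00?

7

Week 1: opening $3,255.95; interest $81.40 → $3,337.35; payment $81.40; balance $3,255.95
Week 2: opening $3,255.95; interest $81.40 → $3,337.35; payment $81.40; balance $3,255.95
Week 3: opening $3,255.95; interest $81.40 → $3,337.35; payment $81.40; balance $3,255.95
Week 4: opening $3,255.95; interest $81.40 → $3,337.35; payment $996.29; balance $2,341.06
Week 5: opening $2,341.06; interest $58.53 → $2,399.59; payment $996.29; balance $1,403.30
Week 6: opening $1,403.30; interest $35.08 → $1,438.38; payment $996.29; balance $442.09
Week 7: opening $442.09; interest $11.05 → $453.14; payment $453.14; balance $0.00
Balance reaches $0.00 in week 7.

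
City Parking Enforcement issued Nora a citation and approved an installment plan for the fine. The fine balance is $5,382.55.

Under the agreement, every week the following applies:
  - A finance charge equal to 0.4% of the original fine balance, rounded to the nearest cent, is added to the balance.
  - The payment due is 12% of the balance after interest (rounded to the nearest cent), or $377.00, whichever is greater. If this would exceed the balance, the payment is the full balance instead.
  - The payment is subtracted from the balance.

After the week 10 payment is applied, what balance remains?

Week 1: $5,382.55 +$21.53 interest = $5,404.08; pay $648.49 → $4,755.59
Week 2: $4,755.59 +$21.53 interest = $4,777.12; pay $573.25 → $4,203.87
Week 3: $4,203.87 +$21.53 interest = $4,225.40; pay $507.05 → $3,718.35
Week 4: $3,718.35 +$21.53 interest = $3,739.88; pay $448.79 → $3,291.09
Week 5: $3,291.09 +$21.53 interest = $3,312.62; pay $397.51 → $2,915.11
Week 6: $2,915.11 +$21.53 interest = $2,936.64; pay $377.00 → $2,559.64
Week 7: $2,559.64 +$21.53 interest = $2,581.17; pay $377.00 → $2,204.17
Week 8: $2,204.17 +$21.53 interest = $2,225.70; pay $377.00 → $1,848.70
Week 9: $1,848.70 +$21.53 interest = $1,870.23; pay $377.00 → $1,493.23
Week 10: $1,493.23 +$21.53 interest = $1,514.76; pay $377.00 → $1,137.76

$1,137.76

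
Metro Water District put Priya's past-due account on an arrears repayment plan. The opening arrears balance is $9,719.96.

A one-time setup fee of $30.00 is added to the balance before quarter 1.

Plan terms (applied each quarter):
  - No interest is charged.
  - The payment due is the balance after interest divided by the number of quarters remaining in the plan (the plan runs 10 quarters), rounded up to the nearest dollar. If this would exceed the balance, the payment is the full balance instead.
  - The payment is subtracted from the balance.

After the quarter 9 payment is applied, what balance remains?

$974.96

Quarter 1: opening $9,749.96; payment $975.00; balance $8,774.96
Quarter 2: opening $8,774.96; payment $975.00; balance $7,799.96
Quarter 3: opening $7,799.96; payment $975.00; balance $6,824.96
Quarter 4: opening $6,824.96; payment $975.00; balance $5,849.96
Quarter 5: opening $5,849.96; payment $975.00; balance $4,874.96
Quarter 6: opening $4,874.96; payment $975.00; balance $3,899.96
Quarter 7: opening $3,899.96; payment $975.00; balance $2,924.96
Quarter 8: opening $2,924.96; payment $975.00; balance $1,949.96
Quarter 9: opening $1,949.96; payment $975.00; balance $974.96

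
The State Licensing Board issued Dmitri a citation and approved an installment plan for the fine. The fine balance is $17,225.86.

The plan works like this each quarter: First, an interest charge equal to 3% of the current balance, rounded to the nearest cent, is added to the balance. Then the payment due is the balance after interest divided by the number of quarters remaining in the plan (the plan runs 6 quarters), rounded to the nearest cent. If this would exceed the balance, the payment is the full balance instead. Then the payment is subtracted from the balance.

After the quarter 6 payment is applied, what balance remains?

$0.00

Quarter 1: opening $17,225.86; interest $516.78 → $17,742.64; payment $2,957.11; balance $14,785.53
Quarter 2: opening $14,785.53; interest $443.57 → $15,229.10; payment $3,045.82; balance $12,183.28
Quarter 3: opening $12,183.28; interest $365.50 → $12,548.78; payment $3,137.20; balance $9,411.58
Quarter 4: opening $9,411.58; interest $282.35 → $9,693.93; payment $3,231.31; balance $6,462.62
Quarter 5: opening $6,462.62; interest $193.88 → $6,656.50; payment $3,328.25; balance $3,328.25
Quarter 6: opening $3,328.25; interest $99.85 → $3,428.10; payment $3,428.10; balance $0.00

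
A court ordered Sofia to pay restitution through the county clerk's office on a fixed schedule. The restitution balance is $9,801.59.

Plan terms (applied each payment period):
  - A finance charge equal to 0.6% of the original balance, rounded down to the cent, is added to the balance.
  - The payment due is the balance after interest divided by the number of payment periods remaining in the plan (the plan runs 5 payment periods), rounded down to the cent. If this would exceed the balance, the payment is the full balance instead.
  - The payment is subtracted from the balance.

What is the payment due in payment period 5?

Payment period 1: opening $9,801.59; interest $58.80 → $9,860.39; payment $1,972.07; balance $7,888.32
Payment period 2: opening $7,888.32; interest $58.80 → $7,947.12; payment $1,986.78; balance $5,960.34
Payment period 3: opening $5,960.34; interest $58.80 → $6,019.14; payment $2,006.38; balance $4,012.76
Payment period 4: opening $4,012.76; interest $58.80 → $4,071.56; payment $2,035.78; balance $2,035.78
Payment period 5: opening $2,035.78; interest $58.80 → $2,094.58; payment $2,094.58; balance $0.00

$2,094.58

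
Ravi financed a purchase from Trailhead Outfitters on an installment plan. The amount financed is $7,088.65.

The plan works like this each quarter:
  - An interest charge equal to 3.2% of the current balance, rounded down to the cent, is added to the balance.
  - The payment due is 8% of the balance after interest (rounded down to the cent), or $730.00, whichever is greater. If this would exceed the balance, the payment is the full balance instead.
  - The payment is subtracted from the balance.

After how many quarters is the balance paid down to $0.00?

12

Quarter 1: opening $7,088.65; interest $226.83 → $7,315.48; payment $730.00; balance $6,585.48
Quarter 2: opening $6,585.48; interest $210.73 → $6,796.21; payment $730.00; balance $6,066.21
Quarter 3: opening $6,066.21; interest $194.11 → $6,260.32; payment $730.00; balance $5,530.32
Quarter 4: opening $5,530.32; interest $176.97 → $5,707.29; payment $730.00; balance $4,977.29
Quarter 5: opening $4,977.29; interest $159.27 → $5,136.56; payment $730.00; balance $4,406.56
Quarter 6: opening $4,406.56; interest $141.00 → $4,547.56; payment $730.00; balance $3,817.56
Quarter 7: opening $3,817.56; interest $122.16 → $3,939.72; payment $730.00; balance $3,209.72
Quarter 8: opening $3,209.72; interest $102.71 → $3,312.43; payment $730.00; balance $2,582.43
Quarter 9: opening $2,582.43; interest $82.63 → $2,665.06; payment $730.00; balance $1,935.06
Quarter 10: opening $1,935.06; interest $61.92 → $1,996.98; payment $730.00; balance $1,266.98
Quarter 11: opening $1,266.98; interest $40.54 → $1,307.52; payment $730.00; balance $577.52
Quarter 12: opening $577.52; interest $18.48 → $596.00; payment $596.00; balance $0.00
Balance reaches $0.00 in quarter 12.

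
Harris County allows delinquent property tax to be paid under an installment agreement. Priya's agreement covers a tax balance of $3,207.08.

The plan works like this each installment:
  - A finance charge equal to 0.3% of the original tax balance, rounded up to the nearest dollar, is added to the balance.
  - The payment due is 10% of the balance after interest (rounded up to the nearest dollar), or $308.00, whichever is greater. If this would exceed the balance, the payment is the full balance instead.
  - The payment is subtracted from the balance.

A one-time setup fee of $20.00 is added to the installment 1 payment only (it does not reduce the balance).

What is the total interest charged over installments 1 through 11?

# | Opening | Interest | Payment | Fee | End bal
1 | $3,207.08 | $10.00 | $322.00 | $20.00 | $2,895.08
2 | $2,895.08 | $10.00 | $308.00 | — | $2,597.08
3 | $2,597.08 | $10.00 | $308.00 | — | $2,299.08
4 | $2,299.08 | $10.00 | $308.00 | — | $2,001.08
5 | $2,001.08 | $10.00 | $308.00 | — | $1,703.08
6 | $1,703.08 | $10.00 | $308.00 | — | $1,405.08
7 | $1,405.08 | $10.00 | $308.00 | — | $1,107.08
8 | $1,107.08 | $10.00 | $308.00 | — | $809.08
9 | $809.08 | $10.00 | $308.00 | — | $511.08
10 | $511.08 | $10.00 | $308.00 | — | $213.08
11 | $213.08 | $10.00 | $223.08 | — | $0.00
Total interest: $10.00 + $10.00 + $10.00 + $10.00 + $10.00 + $10.00 + $10.00 + $10.00 + $10.00 + $10.00 + $10.00 = $110.00

$110.00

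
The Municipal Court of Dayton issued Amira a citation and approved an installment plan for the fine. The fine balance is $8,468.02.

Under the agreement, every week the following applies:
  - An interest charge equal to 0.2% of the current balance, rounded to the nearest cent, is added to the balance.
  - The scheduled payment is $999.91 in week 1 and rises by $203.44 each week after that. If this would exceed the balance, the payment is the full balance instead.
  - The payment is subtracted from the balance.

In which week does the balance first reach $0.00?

Week 1: $8,468.02 +$16.94 interest = $8,484.96; pay $999.91 → $7,485.05
Week 2: $7,485.05 +$14.97 interest = $7,500.02; pay $1,203.35 → $6,296.67
Week 3: $6,296.67 +$12.59 interest = $6,309.26; pay $1,406.79 → $4,902.47
Week 4: $4,902.47 +$9.80 interest = $4,912.27; pay $1,610.23 → $3,302.04
Week 5: $3,302.04 +$6.60 interest = $3,308.64; pay $1,813.67 → $1,494.97
Week 6: $1,494.97 +$2.99 interest = $1,497.96; pay $1,497.96 → $0.00
Balance reaches $0.00 in week 6.

6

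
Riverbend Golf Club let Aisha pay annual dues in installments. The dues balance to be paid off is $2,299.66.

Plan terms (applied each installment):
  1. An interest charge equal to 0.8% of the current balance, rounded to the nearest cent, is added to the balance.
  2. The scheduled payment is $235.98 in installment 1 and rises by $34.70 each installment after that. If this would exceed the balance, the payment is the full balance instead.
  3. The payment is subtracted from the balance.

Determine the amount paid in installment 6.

# | Opening | Interest | Payment | End bal
1 | $2,299.66 | $18.40 | $235.98 | $2,082.08
2 | $2,082.08 | $16.66 | $270.68 | $1,828.06
3 | $1,828.06 | $14.62 | $305.38 | $1,537.30
4 | $1,537.30 | $12.30 | $340.08 | $1,209.52
5 | $1,209.52 | $9.68 | $374.78 | $844.42
6 | $844.42 | $6.76 | $409.48 | $441.70

$409.48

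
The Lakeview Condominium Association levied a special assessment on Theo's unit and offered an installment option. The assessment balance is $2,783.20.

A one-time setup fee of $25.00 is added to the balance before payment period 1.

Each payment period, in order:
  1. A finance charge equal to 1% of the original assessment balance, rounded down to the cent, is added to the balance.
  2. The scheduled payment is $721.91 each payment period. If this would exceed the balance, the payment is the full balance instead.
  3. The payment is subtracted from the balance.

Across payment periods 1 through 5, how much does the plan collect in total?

$2,947.35

Payment period 1: opening $2,808.20; interest $27.83 → $2,836.03; payment $721.91; balance $2,114.12
Payment period 2: opening $2,114.12; interest $27.83 → $2,141.95; payment $721.91; balance $1,420.04
Payment period 3: opening $1,420.04; interest $27.83 → $1,447.87; payment $721.91; balance $725.96
Payment period 4: opening $725.96; interest $27.83 → $753.79; payment $721.91; balance $31.88
Payment period 5: opening $31.88; interest $27.83 → $59.71; payment $59.71; balance $0.00
Total paid: $2,947.35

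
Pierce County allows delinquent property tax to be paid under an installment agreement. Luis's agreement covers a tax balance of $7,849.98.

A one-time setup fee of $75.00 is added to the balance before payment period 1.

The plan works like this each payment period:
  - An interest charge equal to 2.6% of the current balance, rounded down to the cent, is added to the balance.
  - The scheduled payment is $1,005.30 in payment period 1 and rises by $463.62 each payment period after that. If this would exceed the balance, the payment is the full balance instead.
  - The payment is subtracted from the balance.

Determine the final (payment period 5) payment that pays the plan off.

# | Opening | Interest | Payment | End bal
1 | $7,924.98 | $206.04 | $1,005.30 | $7,125.72
2 | $7,125.72 | $185.26 | $1,468.92 | $5,842.06
3 | $5,842.06 | $151.89 | $1,932.54 | $4,061.41
4 | $4,061.41 | $105.59 | $2,396.16 | $1,770.84
5 | $1,770.84 | $46.04 | $1,816.88 | $0.00

$1,816.88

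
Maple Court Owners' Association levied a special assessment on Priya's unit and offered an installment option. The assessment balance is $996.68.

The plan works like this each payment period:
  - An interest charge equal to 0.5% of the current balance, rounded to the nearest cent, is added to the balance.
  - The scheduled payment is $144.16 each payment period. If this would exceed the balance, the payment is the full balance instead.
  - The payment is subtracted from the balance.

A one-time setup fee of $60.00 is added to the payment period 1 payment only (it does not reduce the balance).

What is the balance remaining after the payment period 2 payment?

Payment period 1: opening $996.68; interest $4.98 → $1,001.66; payment $144.16 (+ $60.00 fee); balance $857.50
Payment period 2: opening $857.50; interest $4.29 → $861.79; payment $144.16; balance $717.63

$717.63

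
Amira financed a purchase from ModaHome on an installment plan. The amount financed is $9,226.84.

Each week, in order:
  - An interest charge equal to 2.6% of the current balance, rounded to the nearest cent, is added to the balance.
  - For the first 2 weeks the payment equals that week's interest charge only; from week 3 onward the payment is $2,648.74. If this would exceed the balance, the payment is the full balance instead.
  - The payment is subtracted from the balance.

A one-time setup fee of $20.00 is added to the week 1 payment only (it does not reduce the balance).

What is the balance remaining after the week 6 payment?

# | Opening | Interest | Payment | Fee | End bal
1 | $9,226.84 | $239.90 | $239.90 | $20.00 | $9,226.84
2 | $9,226.84 | $239.90 | $239.90 | — | $9,226.84
3 | $9,226.84 | $239.90 | $2,648.74 | — | $6,818.00
4 | $6,818.00 | $177.27 | $2,648.74 | — | $4,346.53
5 | $4,346.53 | $113.01 | $2,648.74 | — | $1,810.80
6 | $1,810.80 | $47.08 | $1,857.88 | — | $0.00

$0.00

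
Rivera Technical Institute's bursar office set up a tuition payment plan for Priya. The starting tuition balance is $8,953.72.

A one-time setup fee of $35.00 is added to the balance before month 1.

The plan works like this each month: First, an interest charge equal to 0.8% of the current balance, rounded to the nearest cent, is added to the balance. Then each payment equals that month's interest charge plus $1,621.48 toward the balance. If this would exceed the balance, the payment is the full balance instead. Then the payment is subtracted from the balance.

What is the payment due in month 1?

$1,693.39

# | Opening | Interest | Payment | End bal
1 | $8,988.72 | $71.91 | $1,693.39 | $7,367.24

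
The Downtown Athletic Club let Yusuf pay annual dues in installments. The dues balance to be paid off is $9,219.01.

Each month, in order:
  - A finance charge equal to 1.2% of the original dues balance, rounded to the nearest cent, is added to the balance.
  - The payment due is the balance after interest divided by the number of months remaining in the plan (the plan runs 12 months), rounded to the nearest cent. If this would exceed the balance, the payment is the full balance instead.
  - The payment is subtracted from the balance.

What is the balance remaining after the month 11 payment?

# | Opening | Interest | Payment | End bal
1 | $9,219.01 | $110.63 | $777.47 | $8,552.17
2 | $8,552.17 | $110.63 | $787.53 | $7,875.27
3 | $7,875.27 | $110.63 | $798.59 | $7,187.31
4 | $7,187.31 | $110.63 | $810.88 | $6,487.06
5 | $6,487.06 | $110.63 | $824.71 | $5,772.98
6 | $5,772.98 | $110.63 | $840.52 | $5,043.09
7 | $5,043.09 | $110.63 | $858.95 | $4,294.77
8 | $4,294.77 | $110.63 | $881.08 | $3,524.32
9 | $3,524.32 | $110.63 | $908.74 | $2,726.21
10 | $2,726.21 | $110.63 | $945.61 | $1,891.23
11 | $1,891.23 | $110.63 | $1,000.93 | $1,000.93

$1,000.93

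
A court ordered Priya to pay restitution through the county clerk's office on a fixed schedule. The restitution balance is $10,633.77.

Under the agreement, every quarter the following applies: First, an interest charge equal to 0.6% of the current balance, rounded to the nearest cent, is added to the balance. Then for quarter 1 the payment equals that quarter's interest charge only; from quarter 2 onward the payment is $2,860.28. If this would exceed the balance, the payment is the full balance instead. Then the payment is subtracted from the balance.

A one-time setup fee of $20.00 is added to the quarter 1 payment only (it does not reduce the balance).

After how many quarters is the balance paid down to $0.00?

# | Opening | Interest | Payment | Fee | End bal
1 | $10,633.77 | $63.80 | $63.80 | $20.00 | $10,633.77
2 | $10,633.77 | $63.80 | $2,860.28 | — | $7,837.29
3 | $7,837.29 | $47.02 | $2,860.28 | — | $5,024.03
4 | $5,024.03 | $30.14 | $2,860.28 | — | $2,193.89
5 | $2,193.89 | $13.16 | $2,207.05 | — | $0.00
Balance reaches $0.00 in quarter 5.

5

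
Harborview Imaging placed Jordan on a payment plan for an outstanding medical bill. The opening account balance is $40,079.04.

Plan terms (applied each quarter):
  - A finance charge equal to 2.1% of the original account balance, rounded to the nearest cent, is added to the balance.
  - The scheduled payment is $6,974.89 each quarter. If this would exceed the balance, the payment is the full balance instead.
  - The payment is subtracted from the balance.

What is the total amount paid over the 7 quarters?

$45,970.66

Quarter 1: opening $40,079.04; interest $841.66 → $40,920.70; payment $6,974.89; balance $33,945.81
Quarter 2: opening $33,945.81; interest $841.66 → $34,787.47; payment $6,974.89; balance $27,812.58
Quarter 3: opening $27,812.58; interest $841.66 → $28,654.24; payment $6,974.89; balance $21,679.35
Quarter 4: opening $21,679.35; interest $841.66 → $22,521.01; payment $6,974.89; balance $15,546.12
Quarter 5: opening $15,546.12; interest $841.66 → $16,387.78; payment $6,974.89; balance $9,412.89
Quarter 6: opening $9,412.89; interest $841.66 → $10,254.55; payment $6,974.89; balance $3,279.66
Quarter 7: opening $3,279.66; interest $841.66 → $4,121.32; payment $4,121.32; balance $0.00
Total paid: $45,970.66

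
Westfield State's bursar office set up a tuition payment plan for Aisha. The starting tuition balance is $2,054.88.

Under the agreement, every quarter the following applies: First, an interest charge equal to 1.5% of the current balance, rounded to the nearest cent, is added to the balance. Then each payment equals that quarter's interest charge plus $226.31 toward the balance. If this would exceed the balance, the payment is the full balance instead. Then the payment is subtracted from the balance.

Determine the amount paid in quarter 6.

$240.16

Quarter 1: $2,054.88 +$30.82 interest = $2,085.70; pay $257.13 → $1,828.57
Quarter 2: $1,828.57 +$27.43 interest = $1,856.00; pay $253.74 → $1,602.26
Quarter 3: $1,602.26 +$24.03 interest = $1,626.29; pay $250.34 → $1,375.95
Quarter 4: $1,375.95 +$20.64 interest = $1,396.59; pay $246.95 → $1,149.64
Quarter 5: $1,149.64 +$17.24 interest = $1,166.88; pay $243.55 → $923.33
Quarter 6: $923.33 +$13.85 interest = $937.18; pay $240.16 → $697.02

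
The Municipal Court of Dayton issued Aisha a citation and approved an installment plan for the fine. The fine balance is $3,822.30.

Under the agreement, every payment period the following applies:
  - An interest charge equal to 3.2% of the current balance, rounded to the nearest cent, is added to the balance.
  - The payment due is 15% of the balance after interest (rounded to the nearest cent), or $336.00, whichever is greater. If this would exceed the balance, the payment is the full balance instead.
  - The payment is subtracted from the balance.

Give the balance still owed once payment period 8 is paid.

$1,141.41

Payment period 1: $3,822.30 +$122.31 interest = $3,944.61; pay $591.69 → $3,352.92
Payment period 2: $3,352.92 +$107.29 interest = $3,460.21; pay $519.03 → $2,941.18
Payment period 3: $2,941.18 +$94.12 interest = $3,035.30; pay $455.30 → $2,580.00
Payment period 4: $2,580.00 +$82.56 interest = $2,662.56; pay $399.38 → $2,263.18
Payment period 5: $2,263.18 +$72.42 interest = $2,335.60; pay $350.34 → $1,985.26
Payment period 6: $1,985.26 +$63.53 interest = $2,048.79; pay $336.00 → $1,712.79
Payment period 7: $1,712.79 +$54.81 interest = $1,767.60; pay $336.00 → $1,431.60
Payment period 8: $1,431.60 +$45.81 interest = $1,477.41; pay $336.00 → $1,141.41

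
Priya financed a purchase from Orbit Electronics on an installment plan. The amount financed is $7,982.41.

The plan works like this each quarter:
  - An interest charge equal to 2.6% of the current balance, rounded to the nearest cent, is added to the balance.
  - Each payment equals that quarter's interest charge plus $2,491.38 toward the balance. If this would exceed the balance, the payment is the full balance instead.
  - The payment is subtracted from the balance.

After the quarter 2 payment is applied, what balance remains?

$2,999.65

Quarter 1: $7,982.41 +$207.54 interest = $8,189.95; pay $2,698.92 → $5,491.03
Quarter 2: $5,491.03 +$142.77 interest = $5,633.80; pay $2,634.15 → $2,999.65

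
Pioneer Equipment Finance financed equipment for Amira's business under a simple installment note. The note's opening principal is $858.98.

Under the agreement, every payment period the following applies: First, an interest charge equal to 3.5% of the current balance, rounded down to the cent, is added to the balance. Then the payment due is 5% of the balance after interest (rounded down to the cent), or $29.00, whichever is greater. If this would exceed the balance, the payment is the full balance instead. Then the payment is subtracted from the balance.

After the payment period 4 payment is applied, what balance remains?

# | Opening | Interest | Payment | End bal
1 | $858.98 | $30.06 | $44.45 | $844.59
2 | $844.59 | $29.56 | $43.70 | $830.45
3 | $830.45 | $29.06 | $42.97 | $816.54
4 | $816.54 | $28.57 | $42.25 | $802.86

$802.86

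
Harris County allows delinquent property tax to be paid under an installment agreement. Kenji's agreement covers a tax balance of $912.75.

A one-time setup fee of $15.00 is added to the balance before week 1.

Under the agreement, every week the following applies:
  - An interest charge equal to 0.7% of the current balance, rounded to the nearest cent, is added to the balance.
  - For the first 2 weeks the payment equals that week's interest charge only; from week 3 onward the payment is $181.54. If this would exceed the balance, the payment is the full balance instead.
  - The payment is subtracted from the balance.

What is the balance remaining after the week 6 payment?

Week 1: $927.75 +$6.49 interest = $934.24; pay $6.49 → $927.75
Week 2: $927.75 +$6.49 interest = $934.24; pay $6.49 → $927.75
Week 3: $927.75 +$6.49 interest = $934.24; pay $181.54 → $752.70
Week 4: $752.70 +$5.27 interest = $757.97; pay $181.54 → $576.43
Week 5: $576.43 +$4.04 interest = $580.47; pay $181.54 → $398.93
Week 6: $398.93 +$2.79 interest = $401.72; pay $181.54 → $220.18

$220.18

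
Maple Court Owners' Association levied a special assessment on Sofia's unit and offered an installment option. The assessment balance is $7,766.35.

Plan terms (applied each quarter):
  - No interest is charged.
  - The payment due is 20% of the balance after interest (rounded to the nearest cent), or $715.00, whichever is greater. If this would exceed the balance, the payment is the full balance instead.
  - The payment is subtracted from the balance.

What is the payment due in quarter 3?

$994.09

# | Opening | Payment | End bal
1 | $7,766.35 | $1,553.27 | $6,213.08
2 | $6,213.08 | $1,242.62 | $4,970.46
3 | $4,970.46 | $994.09 | $3,976.37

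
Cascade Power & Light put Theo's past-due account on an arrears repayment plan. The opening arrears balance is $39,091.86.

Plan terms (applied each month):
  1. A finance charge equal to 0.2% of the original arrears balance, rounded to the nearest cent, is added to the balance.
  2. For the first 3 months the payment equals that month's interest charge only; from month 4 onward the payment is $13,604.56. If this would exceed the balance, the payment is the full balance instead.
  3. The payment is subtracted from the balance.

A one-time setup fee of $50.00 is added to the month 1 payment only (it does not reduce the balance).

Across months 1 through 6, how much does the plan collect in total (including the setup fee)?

$39,610.94

# | Opening | Interest | Payment | Fee | End bal
1 | $39,091.86 | $78.18 | $78.18 | $50.00 | $39,091.86
2 | $39,091.86 | $78.18 | $78.18 | — | $39,091.86
3 | $39,091.86 | $78.18 | $78.18 | — | $39,091.86
4 | $39,091.86 | $78.18 | $13,604.56 | — | $25,565.48
5 | $25,565.48 | $78.18 | $13,604.56 | — | $12,039.10
6 | $12,039.10 | $78.18 | $12,117.28 | — | $0.00
Total paid: $39,610.94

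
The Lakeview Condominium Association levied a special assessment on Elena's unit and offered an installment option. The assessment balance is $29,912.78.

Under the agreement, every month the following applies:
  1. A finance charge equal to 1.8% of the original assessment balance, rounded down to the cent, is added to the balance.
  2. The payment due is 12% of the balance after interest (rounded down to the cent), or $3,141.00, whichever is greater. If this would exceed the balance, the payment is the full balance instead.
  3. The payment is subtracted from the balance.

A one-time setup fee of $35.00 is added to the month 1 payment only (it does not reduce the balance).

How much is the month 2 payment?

$3,280.26

Month 1: opening $29,912.78; interest $538.43 → $30,451.21; payment $3,654.14 (+ $35.00 fee); balance $26,797.07
Month 2: opening $26,797.07; interest $538.43 → $27,335.50; payment $3,280.26; balance $24,055.24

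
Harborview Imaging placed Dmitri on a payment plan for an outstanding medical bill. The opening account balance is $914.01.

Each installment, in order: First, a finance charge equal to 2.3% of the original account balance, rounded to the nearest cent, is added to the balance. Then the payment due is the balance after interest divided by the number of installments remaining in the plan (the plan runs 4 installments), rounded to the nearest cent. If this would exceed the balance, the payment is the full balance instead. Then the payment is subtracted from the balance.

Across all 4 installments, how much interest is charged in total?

Installment 1: opening $914.01; interest $21.02 → $935.03; payment $233.76; balance $701.27
Installment 2: opening $701.27; interest $21.02 → $722.29; payment $240.76; balance $481.53
Installment 3: opening $481.53; interest $21.02 → $502.55; payment $251.28; balance $251.27
Installment 4: opening $251.27; interest $21.02 → $272.29; payment $272.29; balance $0.00
Total interest: $21.02 + $21.02 + $21.02 + $21.02 = $84.08

$84.08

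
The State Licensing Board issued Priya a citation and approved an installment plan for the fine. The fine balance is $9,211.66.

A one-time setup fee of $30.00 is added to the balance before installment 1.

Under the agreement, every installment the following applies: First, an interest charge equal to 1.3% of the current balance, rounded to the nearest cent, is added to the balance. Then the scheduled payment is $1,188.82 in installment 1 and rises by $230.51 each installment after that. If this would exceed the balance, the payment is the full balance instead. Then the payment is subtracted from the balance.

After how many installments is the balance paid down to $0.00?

6

Installment 1: opening $9,241.66; interest $120.14 → $9,361.80; payment $1,188.82; balance $8,172.98
Installment 2: opening $8,172.98; interest $106.25 → $8,279.23; payment $1,419.33; balance $6,859.90
Installment 3: opening $6,859.90; interest $89.18 → $6,949.08; payment $1,649.84; balance $5,299.24
Installment 4: opening $5,299.24; interest $68.89 → $5,368.13; payment $1,880.35; balance $3,487.78
Installment 5: opening $3,487.78; interest $45.34 → $3,533.12; payment $2,110.86; balance $1,422.26
Installment 6: opening $1,422.26; interest $18.49 → $1,440.75; payment $1,440.75; balance $0.00
Balance reaches $0.00 in installment 6.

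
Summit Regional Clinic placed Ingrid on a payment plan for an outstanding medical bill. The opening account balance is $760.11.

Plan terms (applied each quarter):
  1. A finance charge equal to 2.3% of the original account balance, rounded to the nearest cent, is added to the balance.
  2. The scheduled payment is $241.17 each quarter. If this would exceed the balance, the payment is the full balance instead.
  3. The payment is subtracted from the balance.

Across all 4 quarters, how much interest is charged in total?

Quarter 1: $760.11 +$17.48 interest = $777.59; pay $241.17 → $536.42
Quarter 2: $536.42 +$17.48 interest = $553.90; pay $241.17 → $312.73
Quarter 3: $312.73 +$17.48 interest = $330.21; pay $241.17 → $89.04
Quarter 4: $89.04 +$17.48 interest = $106.52; pay $106.52 → $0.00
Total interest: $17.48 + $17.48 + $17.48 + $17.48 = $69.92

$69.92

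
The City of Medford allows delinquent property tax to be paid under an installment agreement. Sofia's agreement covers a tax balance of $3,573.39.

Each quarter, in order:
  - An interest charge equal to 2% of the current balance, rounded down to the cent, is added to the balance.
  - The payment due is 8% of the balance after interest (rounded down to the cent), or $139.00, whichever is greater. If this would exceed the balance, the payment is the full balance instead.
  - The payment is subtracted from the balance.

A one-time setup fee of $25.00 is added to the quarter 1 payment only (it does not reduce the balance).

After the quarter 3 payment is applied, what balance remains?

$2,952.87

# | Opening | Interest | Payment | Fee | End bal
1 | $3,573.39 | $71.46 | $291.58 | $25.00 | $3,353.27
2 | $3,353.27 | $67.06 | $273.62 | — | $3,146.71
3 | $3,146.71 | $62.93 | $256.77 | — | $2,952.87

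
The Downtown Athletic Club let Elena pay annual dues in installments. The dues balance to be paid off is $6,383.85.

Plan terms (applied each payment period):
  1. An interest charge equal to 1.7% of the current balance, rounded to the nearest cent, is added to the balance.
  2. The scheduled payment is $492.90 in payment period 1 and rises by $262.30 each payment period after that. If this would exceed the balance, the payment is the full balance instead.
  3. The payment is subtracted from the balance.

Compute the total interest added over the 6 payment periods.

Payment period 1: opening $6,383.85; interest $108.53 → $6,492.38; payment $492.90; balance $5,999.48
Payment period 2: opening $5,999.48; interest $101.99 → $6,101.47; payment $755.20; balance $5,346.27
Payment period 3: opening $5,346.27; interest $90.89 → $5,437.16; payment $1,017.50; balance $4,419.66
Payment period 4: opening $4,419.66; interest $75.13 → $4,494.79; payment $1,279.80; balance $3,214.99
Payment period 5: opening $3,214.99; interest $54.65 → $3,269.64; payment $1,542.10; balance $1,727.54
Payment period 6: opening $1,727.54; interest $29.37 → $1,756.91; payment $1,756.91; balance $0.00
Total interest: $108.53 + $101.99 + $90.89 + $75.13 + $54.65 + $29.37 = $460.56

$460.56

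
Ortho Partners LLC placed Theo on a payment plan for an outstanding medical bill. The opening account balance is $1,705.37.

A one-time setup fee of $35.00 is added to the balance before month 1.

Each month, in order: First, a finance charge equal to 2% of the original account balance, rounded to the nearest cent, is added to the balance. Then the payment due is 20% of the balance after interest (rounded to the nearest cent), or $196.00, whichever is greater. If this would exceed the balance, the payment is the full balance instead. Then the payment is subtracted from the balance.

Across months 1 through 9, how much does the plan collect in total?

$2,047.36

Month 1: $1,740.37 +$34.11 interest = $1,774.48; pay $354.90 → $1,419.58
Month 2: $1,419.58 +$34.11 interest = $1,453.69; pay $290.74 → $1,162.95
Month 3: $1,162.95 +$34.11 interest = $1,197.06; pay $239.41 → $957.65
Month 4: $957.65 +$34.11 interest = $991.76; pay $198.35 → $793.41
Month 5: $793.41 +$34.11 interest = $827.52; pay $196.00 → $631.52
Month 6: $631.52 +$34.11 interest = $665.63; pay $196.00 → $469.63
Month 7: $469.63 +$34.11 interest = $503.74; pay $196.00 → $307.74
Month 8: $307.74 +$34.11 interest = $341.85; pay $196.00 → $145.85
Month 9: $145.85 +$34.11 interest = $179.96; pay $179.96 → $0.00
Total paid: $2,047.36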